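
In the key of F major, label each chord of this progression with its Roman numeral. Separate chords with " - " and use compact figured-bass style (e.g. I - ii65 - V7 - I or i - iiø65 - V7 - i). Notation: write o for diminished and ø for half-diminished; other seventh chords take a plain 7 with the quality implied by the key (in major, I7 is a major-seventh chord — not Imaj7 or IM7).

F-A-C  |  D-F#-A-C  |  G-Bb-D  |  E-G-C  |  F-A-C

I - V7/ii - ii - V6 - I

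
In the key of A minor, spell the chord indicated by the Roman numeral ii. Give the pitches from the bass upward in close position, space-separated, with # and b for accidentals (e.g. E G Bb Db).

B D F#

Scale degree 2 in A minor is B; here the chord built on it is altered to a minor triad. ii is the minor supertonic, borrowed from the parallel major (the Dorian ii).
So the chord is B-D-F#, a minor triad.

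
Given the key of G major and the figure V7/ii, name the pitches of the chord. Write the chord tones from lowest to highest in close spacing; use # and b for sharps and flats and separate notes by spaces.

E G# B D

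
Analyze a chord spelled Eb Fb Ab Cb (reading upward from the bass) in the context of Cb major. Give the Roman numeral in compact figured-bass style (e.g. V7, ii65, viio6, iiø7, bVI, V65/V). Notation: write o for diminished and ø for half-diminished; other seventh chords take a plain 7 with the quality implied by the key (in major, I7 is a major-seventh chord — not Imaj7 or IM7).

Stacked in thirds the chord is Fb-Ab-Cb-Eb: a major seventh chord on Fb.
Fb is scale degree 4 in Cb major, and a major seventh chord on that degree is written IV7.
With Eb in the bass the chord is in third inversion, so the figured bass is 42.

IV42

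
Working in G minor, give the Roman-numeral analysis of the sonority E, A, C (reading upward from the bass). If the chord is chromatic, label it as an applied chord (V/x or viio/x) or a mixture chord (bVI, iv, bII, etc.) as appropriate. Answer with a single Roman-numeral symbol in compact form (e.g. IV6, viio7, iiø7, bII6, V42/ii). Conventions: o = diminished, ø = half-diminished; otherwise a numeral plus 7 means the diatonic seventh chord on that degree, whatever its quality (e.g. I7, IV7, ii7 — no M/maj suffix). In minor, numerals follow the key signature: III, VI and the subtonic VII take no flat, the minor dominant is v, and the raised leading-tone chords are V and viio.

ii64

Stacked in thirds the chord is A-C-E: a minor triad on A.
A is the second degree of G minor. This is the minor supertonic, borrowed from the parallel major (the Dorian ii).
With E in the bass the chord is in second inversion, so the figured bass is 64.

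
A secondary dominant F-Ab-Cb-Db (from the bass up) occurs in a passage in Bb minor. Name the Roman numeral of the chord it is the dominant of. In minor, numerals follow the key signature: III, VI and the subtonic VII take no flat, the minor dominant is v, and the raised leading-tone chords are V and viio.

VI

The chord is a dominant seventh chord on Db.
A dominant resolves down a perfect fifth: Db → Gb. In Bb minor, Gb is scale degree 6, i.e. VI.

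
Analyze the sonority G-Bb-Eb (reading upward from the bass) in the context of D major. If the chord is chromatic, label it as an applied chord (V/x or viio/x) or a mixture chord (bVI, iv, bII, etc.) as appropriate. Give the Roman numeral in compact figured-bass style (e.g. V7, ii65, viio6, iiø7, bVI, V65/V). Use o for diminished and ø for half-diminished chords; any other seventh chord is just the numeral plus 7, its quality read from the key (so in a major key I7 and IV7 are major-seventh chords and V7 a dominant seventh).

bII6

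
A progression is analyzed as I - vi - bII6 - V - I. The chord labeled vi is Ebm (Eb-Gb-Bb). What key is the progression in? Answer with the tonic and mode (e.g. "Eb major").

Gb major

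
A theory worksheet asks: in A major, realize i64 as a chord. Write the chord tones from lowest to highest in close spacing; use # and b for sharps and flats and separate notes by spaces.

Scale degree 1 in A major is A; here the chord built on it is altered to a minor triad. i64 is the minor tonic, borrowed from the parallel minor.
So the chord is A-C-E, a minor triad.
With the 64 figure the chord is in second inversion; from the bass E upward in close position it reads E-A-C.

E A C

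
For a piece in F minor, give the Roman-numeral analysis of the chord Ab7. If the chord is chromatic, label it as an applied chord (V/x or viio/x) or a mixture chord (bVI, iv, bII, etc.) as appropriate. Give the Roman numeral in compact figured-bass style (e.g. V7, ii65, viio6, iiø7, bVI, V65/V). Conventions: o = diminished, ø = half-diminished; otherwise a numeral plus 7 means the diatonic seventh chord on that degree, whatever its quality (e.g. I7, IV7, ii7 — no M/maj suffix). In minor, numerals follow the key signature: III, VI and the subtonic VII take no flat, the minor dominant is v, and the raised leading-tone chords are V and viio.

V7/VI

Stacked in thirds the chord is Ab-C-Eb-Gb: a dominant seventh chord on Ab.
Ab is not a diatonic chord root with this quality in F minor, but it lies a perfect fifth above Db (VI), so the chord functions as an applied dominant of VI.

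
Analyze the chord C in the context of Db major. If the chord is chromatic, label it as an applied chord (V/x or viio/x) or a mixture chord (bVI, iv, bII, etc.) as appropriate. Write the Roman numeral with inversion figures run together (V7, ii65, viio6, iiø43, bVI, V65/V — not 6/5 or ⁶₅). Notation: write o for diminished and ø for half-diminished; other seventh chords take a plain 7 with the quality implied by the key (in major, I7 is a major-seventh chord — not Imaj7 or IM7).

V/iii

The pitches C-E-G form a major triad rooted on C.
C is not a diatonic chord root with this quality in Db major, but it lies a perfect fifth above F (iii), so the chord functions as an applied dominant of iii.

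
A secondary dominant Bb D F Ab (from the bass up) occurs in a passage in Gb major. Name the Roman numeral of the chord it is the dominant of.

vi

The chord is a dominant seventh chord on Bb.
A dominant resolves down a perfect fifth: Bb → Eb. In Gb major, Eb is scale degree 6, i.e. vi.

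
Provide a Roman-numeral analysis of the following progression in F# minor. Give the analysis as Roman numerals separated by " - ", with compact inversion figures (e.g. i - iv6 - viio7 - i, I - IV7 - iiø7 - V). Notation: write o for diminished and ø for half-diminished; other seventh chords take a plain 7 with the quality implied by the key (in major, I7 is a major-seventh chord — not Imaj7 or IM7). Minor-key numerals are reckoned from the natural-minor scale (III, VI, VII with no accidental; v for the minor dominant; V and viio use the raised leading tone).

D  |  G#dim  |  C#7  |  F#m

D: root D is the submediant; major triad there is VI.
G#dim: diminished triad on G# = scale degree 2 → iio.
C#7: root C# is the dominant; dominant seventh chord there is V7.
F#m: minor triad on F# = scale degree 1 → i.

VI - iio - V7 - i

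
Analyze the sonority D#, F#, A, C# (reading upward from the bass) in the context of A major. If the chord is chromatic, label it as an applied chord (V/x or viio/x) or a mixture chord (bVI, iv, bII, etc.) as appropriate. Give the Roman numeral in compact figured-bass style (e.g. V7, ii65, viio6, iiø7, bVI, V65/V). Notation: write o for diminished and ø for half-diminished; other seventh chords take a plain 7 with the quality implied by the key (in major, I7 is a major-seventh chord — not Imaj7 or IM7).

viiø7/V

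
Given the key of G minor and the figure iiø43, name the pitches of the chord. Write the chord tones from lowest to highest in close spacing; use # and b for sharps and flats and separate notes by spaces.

The numeral's case and figure indicate a half-diminished seventh chord. In G minor its root, the second degree, is A.
That chord is spelled A-C-Eb-G.
With the 43 figure the chord is in second inversion; from the bass Eb upward in close position it reads Eb-G-A-C.

Eb G A C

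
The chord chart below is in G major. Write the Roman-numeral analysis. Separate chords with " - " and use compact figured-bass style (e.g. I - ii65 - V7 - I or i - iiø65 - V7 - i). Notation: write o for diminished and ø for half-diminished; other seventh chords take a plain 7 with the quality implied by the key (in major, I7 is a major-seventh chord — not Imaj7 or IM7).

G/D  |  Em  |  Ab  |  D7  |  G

G/D has root G, degree 1 in G major, so I64.
Em: minor triad on E = scale degree 6 → vi.
Ab: major triad on Ab — chromatic; Ab is the lowered second degree, so this is the Neapolitan chord, bII.
D7: dominant seventh chord on D = scale degree 5 → V7.
G: major triad on G = scale degree 1 → I.

I64 - vi - bII - V7 - I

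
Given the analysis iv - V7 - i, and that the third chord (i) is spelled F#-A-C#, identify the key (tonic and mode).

F# minor

The chord F#m is a minor triad rooted on F#; its label is i.
If F# is scale degree 1 and the mode makes that degree carry a minor triad, the tonic is F# and the mode is minor.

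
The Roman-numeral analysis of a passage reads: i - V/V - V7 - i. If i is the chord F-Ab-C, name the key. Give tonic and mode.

The chord Fm is a minor triad rooted on F; its label is i.
If F is scale degree 1 and the mode makes that degree carry a minor triad, the tonic is F and the mode is minor.

F minor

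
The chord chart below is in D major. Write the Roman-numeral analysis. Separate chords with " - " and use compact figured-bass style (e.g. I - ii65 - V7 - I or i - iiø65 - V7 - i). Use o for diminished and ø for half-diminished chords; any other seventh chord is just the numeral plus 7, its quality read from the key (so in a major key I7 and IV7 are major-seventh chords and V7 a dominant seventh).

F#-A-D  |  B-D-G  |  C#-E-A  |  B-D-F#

I6 - IV6 - V6 - vi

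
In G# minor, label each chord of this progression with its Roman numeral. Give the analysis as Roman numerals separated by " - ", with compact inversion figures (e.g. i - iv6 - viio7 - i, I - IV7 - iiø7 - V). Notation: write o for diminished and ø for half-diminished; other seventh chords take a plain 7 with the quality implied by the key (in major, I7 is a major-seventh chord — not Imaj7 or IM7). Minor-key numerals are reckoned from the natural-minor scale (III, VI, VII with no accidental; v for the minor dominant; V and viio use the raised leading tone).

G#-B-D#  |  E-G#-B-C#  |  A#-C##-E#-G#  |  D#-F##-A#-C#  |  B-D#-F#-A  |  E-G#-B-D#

i - iv65 - V7/V - V7 - V7/VI - VI7

G#-B-D# has root G#, degree 1 in G# minor, so i.
E-G#-B-C#: minor seventh chord on C# = scale degree 4 → iv65.
A#-C##-E#-G# is the secondary dominant of V (dominant seventh chord on A#): V7/V.
D#-F##-A#-C#: root D# is the dominant; dominant seventh chord there is V7.
B-D#-F#-A is the secondary dominant of VI (dominant seventh chord on B): V7/VI.
E-G#-B-D#: root E is the submediant; major seventh chord there is VI7.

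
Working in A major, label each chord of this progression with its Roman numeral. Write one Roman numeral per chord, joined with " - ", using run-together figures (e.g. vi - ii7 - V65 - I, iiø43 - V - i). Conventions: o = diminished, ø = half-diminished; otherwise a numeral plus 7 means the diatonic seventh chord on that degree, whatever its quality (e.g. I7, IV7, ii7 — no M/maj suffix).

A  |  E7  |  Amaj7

I - V7 - I7

A: major triad on A = scale degree 1 → I.
E7 has root E, degree 5 in A major, so V7.
Amaj7: major seventh chord on A = scale degree 1 → I7.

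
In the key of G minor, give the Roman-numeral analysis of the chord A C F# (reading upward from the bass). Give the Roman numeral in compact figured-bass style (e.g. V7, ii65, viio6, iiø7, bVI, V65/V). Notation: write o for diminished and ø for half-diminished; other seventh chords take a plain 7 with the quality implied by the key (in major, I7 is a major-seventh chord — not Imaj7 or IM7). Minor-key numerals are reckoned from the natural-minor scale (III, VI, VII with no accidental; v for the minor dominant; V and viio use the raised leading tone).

The pitches F#-A-C form a diminished triad rooted on F#.
F# is scale degree 7 in G minor, and a diminished triad on that degree is written viio.
With A in the bass the chord is in first inversion, so the figured bass is 6.

viio6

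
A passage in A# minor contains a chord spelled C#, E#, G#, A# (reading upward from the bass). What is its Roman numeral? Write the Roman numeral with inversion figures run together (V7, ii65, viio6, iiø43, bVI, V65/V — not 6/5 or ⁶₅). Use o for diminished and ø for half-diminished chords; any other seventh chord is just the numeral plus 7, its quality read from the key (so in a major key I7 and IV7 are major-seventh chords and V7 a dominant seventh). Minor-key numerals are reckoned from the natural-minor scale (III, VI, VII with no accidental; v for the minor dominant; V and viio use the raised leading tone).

Stacked in thirds the chord is A#-C#-E#-G#: a minor seventh chord on A#.
In A# minor, A# is the tonic; the diatonic minor seventh chord there is i7.
With C# in the bass the chord is in first inversion, so the figured bass is 65.

i65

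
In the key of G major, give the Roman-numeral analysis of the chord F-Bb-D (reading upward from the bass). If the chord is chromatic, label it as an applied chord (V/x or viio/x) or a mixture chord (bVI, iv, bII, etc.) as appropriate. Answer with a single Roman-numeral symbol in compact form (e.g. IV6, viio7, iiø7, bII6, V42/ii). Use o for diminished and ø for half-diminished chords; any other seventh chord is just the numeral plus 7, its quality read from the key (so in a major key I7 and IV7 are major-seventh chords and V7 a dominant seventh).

bIII64

Stacked in thirds the chord is Bb-D-F: a major triad on Bb.
Bb is the lowered third degree of G major (diatonic 3 would be B). This is a major triad on the lowered third degree, borrowed from the parallel minor.
With F in the bass the chord is in second inversion, so the figured bass is 64.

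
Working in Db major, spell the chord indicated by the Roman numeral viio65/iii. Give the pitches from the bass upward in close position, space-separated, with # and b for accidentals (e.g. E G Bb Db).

G Bb Db E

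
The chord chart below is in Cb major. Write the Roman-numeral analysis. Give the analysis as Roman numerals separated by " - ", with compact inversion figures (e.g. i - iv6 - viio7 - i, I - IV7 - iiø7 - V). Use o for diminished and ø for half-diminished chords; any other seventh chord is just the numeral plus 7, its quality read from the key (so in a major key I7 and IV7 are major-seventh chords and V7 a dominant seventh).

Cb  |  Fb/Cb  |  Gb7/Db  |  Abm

I - IV64 - V43 - vi

Cb: root Cb is the tonic; major triad there is I.
Fb/Cb: root Fb is the subdominant; major triad there is IV64.
Gb7/Db has root Gb, degree 5 in Cb major, so V43.
Abm has root Ab, degree 6 in Cb major, so vi.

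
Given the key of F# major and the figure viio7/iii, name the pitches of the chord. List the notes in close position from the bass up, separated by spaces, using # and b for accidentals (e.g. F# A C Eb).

G## B# D# F#

The slash marks an applied leading-tone chord: viio of iii. In F# major, iii is A#, so the leading tone to it is G##, a half step below.
Building a fully diminished seventh chord on G## gives G##-B#-D#-F#.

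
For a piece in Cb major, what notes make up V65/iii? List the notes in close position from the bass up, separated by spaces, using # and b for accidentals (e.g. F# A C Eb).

The slash means an applied dominant: we want the dominant of iii. In Cb major, iii is Eb minor, and its dominant is built on Bb.
Building a dominant seventh chord on Bb gives Bb-D-F-Ab.
The figured bass 65 indicates first inversion, placing the third (D) in the bass: D-F-Ab-Bb.

D F Ab Bb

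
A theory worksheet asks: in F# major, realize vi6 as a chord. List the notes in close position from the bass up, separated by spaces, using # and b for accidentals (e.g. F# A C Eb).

In F# major, the sixth degree is D#, and the diatonic chord built there is a minor triad.
That chord is spelled D#-F#-A#.
The figured bass 6 indicates first inversion, placing the third (F#) in the bass: F#-A#-D#.

F# A# D#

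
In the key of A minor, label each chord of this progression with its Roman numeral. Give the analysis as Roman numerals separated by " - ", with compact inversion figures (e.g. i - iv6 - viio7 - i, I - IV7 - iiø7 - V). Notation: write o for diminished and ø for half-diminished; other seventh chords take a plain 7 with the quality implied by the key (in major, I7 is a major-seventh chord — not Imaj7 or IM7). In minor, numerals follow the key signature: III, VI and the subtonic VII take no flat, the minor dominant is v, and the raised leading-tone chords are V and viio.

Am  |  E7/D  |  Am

Am: minor triad on A = scale degree 1 → i.
E7/D has root E, degree 5 in A minor, so V42.
Am: minor triad on A = scale degree 1 → i.

i - V42 - i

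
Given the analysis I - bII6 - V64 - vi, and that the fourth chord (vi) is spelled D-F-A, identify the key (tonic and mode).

The anchor chord is a minor triad on D, labeled vi.
Counting down 5 scale steps from D places the tonic on F; a minor triad on degree 6 is diatonic only in major.

F major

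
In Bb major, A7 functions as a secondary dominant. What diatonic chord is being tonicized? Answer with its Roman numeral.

iii

The chord is a dominant seventh chord on A.
A dominant resolves down a perfect fifth: A → D. In Bb major, D is scale degree 3, i.e. iii.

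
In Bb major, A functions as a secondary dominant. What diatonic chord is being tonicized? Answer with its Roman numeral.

iii

The chord is a major triad on A.
A dominant resolves down a perfect fifth: A → D. In Bb major, D is scale degree 3, i.e. iii.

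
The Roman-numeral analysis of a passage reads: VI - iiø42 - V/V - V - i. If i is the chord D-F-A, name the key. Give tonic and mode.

D minor

The anchor chord is a minor triad on D, labeled i.
If D is scale degree 1 and the mode makes that degree carry a minor triad, the tonic is D and the mode is minor.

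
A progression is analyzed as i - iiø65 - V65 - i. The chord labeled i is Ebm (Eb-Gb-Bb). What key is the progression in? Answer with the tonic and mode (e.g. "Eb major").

i is given as Eb-Gb-Bb — a minor triad with root Eb.
If Eb is scale degree 1 and the mode makes that degree carry a minor triad, the tonic is Eb and the mode is minor.

Eb minor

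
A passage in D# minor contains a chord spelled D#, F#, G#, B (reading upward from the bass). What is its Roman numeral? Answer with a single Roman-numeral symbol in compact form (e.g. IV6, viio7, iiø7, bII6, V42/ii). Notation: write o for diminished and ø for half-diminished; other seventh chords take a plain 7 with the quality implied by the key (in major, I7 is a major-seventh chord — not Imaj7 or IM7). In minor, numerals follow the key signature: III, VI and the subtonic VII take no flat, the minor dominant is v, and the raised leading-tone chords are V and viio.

iv43

Stacked in thirds the chord is G#-B-D#-F#: a minor seventh chord on G#.
In D# minor, G# is the subdominant; the diatonic minor seventh chord there is iv7.
With D# in the bass the chord is in second inversion, so the figured bass is 43.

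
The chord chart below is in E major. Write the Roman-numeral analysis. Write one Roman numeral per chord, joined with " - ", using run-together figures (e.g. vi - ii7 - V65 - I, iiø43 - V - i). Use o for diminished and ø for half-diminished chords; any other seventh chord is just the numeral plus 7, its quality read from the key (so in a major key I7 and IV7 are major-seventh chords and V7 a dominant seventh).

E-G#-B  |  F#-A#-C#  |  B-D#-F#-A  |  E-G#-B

I - V/V - V7 - I

E-G#-B: root E is the tonic; major triad there is I.
F#-A#-C#: a major triad on F#, the applied dominant of V → V/V.
B-D#-F#-A has root B, degree 5 in E major, so V7.
E-G#-B: root E is the tonic; major triad there is I.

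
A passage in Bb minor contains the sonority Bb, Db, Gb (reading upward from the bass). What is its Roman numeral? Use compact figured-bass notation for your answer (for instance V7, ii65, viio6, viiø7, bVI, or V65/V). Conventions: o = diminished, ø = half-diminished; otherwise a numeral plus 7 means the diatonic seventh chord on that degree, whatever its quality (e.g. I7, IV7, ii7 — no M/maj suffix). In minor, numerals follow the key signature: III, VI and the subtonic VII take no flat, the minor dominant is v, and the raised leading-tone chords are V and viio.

VI6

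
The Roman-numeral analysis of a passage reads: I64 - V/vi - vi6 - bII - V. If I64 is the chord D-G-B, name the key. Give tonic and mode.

The chord G/D is a major triad rooted on G; its label is I64.
If G is scale degree 1 and the mode makes that degree carry a major triad, the tonic is G and the mode is major.

G major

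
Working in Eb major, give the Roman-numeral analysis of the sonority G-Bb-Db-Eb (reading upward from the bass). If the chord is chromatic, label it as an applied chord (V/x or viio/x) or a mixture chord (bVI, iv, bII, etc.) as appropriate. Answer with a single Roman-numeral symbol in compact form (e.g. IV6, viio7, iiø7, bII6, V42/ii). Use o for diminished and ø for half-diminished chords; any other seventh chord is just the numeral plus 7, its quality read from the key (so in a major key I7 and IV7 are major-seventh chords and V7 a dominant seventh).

V65/IV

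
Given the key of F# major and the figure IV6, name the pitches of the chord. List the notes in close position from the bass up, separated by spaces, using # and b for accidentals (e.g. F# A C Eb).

In F# major, the fourth degree is B, and the diatonic chord built there is a major triad.
Stacking thirds from B gives B-D#-F#.
The figured bass 6 indicates first inversion, placing the third (D#) in the bass: D#-F#-B.

D# F# B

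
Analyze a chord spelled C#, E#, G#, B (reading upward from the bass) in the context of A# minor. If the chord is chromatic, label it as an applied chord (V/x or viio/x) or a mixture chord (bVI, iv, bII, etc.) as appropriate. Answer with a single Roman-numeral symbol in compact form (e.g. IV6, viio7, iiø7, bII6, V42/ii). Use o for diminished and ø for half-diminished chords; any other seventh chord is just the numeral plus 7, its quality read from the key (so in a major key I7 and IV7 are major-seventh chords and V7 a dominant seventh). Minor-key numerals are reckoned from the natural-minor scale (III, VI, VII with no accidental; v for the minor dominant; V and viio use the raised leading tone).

V7/VI

Stacked in thirds the chord is C#-E#-G#-B: a dominant seventh chord on C#.
C# is not a diatonic chord root with this quality in A# minor, but it lies a perfect fifth above F# (VI), so the chord functions as an applied dominant of VI.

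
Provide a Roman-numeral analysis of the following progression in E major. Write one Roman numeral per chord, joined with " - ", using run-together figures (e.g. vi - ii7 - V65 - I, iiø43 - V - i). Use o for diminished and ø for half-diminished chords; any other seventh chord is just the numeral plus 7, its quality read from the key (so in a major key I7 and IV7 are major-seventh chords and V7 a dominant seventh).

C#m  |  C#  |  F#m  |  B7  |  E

C#m has root C#, degree 6 in E major, so vi.
C#: a major triad on C#, the applied dominant of ii → V/ii.
F#m: root F# is the supertonic; minor triad there is ii.
B7: dominant seventh chord on B = scale degree 5 → V7.
E: major triad on E = scale degree 1 → I.

vi - V/ii - ii - V7 - I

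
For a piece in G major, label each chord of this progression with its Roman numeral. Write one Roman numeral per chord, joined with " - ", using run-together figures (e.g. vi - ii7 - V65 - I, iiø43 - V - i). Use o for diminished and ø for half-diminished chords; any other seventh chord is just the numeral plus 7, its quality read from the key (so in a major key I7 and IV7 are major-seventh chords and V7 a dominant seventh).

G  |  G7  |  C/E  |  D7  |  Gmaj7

G: root G is the tonic; major triad there is I.
G7: chromatic; G is V of IV, so V7/IV.
C/E: major triad on C = scale degree 4 → IV6.
D7: root D is the dominant; dominant seventh chord there is V7.
Gmaj7: major seventh chord on G = scale degree 1 → I7.

I - V7/IV - IV6 - V7 - I7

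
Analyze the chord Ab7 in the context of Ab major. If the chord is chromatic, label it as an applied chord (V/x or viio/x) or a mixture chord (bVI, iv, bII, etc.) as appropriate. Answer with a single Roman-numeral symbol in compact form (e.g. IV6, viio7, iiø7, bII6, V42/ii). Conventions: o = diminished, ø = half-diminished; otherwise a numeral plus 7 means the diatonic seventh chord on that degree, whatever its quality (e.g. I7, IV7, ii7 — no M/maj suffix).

V7/IV

The pitches Ab-C-Eb-Gb form a dominant seventh chord rooted on Ab.
Ab is not a diatonic chord root with this quality in Ab major, but it lies a perfect fifth above Db (IV), so the chord functions as an applied dominant of IV.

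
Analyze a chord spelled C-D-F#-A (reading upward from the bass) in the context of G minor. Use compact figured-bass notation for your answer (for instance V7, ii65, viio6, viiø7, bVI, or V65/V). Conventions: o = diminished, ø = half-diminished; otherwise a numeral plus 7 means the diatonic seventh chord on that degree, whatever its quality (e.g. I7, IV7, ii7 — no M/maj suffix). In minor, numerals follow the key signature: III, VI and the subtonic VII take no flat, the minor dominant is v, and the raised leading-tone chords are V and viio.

V42

The pitches D-F#-A-C form a dominant seventh chord rooted on D.
D is scale degree 5 in G minor, and a dominant seventh chord on that degree is written V7.
With C in the bass the chord is in third inversion, so the figured bass is 42.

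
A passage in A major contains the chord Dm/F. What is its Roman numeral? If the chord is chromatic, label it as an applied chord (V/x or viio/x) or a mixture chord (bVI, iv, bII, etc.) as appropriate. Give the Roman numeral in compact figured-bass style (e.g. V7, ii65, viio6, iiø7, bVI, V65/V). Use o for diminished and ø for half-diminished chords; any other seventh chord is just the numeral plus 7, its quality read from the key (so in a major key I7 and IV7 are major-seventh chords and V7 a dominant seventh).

The pitches D-F-A form a minor triad rooted on D.
D is the fourth degree of A major. This is the minor subdominant, borrowed from the parallel minor.
With F in the bass the chord is in first inversion, so the figured bass is 6.

iv6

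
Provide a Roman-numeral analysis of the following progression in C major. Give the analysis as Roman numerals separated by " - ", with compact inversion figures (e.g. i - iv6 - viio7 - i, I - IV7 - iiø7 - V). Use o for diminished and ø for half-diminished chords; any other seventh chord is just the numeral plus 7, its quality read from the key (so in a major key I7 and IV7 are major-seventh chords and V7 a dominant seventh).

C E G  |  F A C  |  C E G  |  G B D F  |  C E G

I - IV - I - V7 - I

C-E-G: major triad on C = scale degree 1 → I.
F-A-C: major triad on F = scale degree 4 → IV.
C-E-G: major triad on C = scale degree 1 → I.
G-B-D-F: root G is the dominant; dominant seventh chord there is V7.
C-E-G: major triad on C = scale degree 1 → I.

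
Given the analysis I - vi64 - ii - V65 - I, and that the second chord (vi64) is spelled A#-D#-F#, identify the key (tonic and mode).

F# major

The chord D#m/A# is a minor triad rooted on D#; its label is vi64.
vi64 on D# implies D# is the submediant; that puts the tonic at F#, and the lowercase numeral fits major mode.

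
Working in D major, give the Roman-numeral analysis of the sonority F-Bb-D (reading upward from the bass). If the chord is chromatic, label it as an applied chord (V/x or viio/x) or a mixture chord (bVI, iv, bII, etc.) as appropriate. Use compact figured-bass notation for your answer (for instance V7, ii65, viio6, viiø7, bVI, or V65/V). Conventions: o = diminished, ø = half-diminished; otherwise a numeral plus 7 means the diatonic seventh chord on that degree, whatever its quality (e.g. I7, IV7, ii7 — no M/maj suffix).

The pitches Bb-D-F form a major triad rooted on Bb.
Bb is the lowered sixth degree of D major (diatonic 6 would be B). This is a major triad on the lowered sixth degree, borrowed from the parallel minor.
With F in the bass the chord is in second inversion, so the figured bass is 64.

bVI64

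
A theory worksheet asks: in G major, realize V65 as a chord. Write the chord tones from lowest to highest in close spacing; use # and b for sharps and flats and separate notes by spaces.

F# A C D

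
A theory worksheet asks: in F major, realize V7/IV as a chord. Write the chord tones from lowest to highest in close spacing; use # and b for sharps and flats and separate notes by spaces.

V7/IV is a secondary dominant — the dominant seventh of IV. IV in F major is Bb, so the applied chord's root is F, a perfect fifth above.
Building a dominant seventh chord on F gives F-A-C-Eb.

F A C Eb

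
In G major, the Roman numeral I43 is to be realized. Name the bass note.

D

I in G major has root G; the chord is G-B-D-F#.
The figure 43 means second inversion — the fifth is in the bass.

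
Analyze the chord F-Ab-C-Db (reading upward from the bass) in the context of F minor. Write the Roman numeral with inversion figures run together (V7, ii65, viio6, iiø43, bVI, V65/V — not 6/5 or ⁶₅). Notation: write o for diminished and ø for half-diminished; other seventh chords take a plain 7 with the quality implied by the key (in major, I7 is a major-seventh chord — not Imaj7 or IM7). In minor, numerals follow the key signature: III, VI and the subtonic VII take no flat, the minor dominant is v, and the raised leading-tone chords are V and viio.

Stacked in thirds the chord is Db-F-Ab-C: a major seventh chord on Db.
In F minor, Db is the submediant; the diatonic major seventh chord there is VI7.
With F in the bass the chord is in first inversion, so the figured bass is 65.

VI65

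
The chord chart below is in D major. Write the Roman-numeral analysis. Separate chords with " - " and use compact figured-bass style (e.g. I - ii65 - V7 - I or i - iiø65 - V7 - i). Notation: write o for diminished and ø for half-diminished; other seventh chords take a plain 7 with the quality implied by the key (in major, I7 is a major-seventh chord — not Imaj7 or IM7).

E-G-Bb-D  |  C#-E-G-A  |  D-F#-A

E-G-Bb-D: half-diminished seventh chord on E — chromatic; iiø7 (borrowed from the parallel minor).
C#-E-G-A has root A, degree 5 in D major, so V65.
D-F#-A: major triad on D = scale degree 1 → I.

iiø7 - V65 - I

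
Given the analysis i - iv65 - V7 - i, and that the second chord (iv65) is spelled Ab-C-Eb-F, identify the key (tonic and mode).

iv65 is given as Ab-C-Eb-F — a minor seventh chord with root F.
iv65 on F implies F is the subdominant; that puts the tonic at C, and the lowercase numeral fits minor mode.

C minor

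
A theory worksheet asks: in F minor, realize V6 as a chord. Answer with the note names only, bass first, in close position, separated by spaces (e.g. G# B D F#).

E G C

In F minor, scale degree 5 is C. The dominant is major (leading tone raised), so V is a major triad.
That chord is spelled C-E-G.
The figured bass 6 indicates first inversion, placing the third (E) in the bass: E-G-C.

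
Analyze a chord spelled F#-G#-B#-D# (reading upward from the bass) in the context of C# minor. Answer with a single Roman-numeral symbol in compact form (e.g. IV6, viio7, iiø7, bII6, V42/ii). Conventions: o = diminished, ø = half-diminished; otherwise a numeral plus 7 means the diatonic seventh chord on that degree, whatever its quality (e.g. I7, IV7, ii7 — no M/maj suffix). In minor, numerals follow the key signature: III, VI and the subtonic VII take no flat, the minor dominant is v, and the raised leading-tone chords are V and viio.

V42

The pitches G#-B#-D#-F# form a dominant seventh chord rooted on G#.
G# is scale degree 5 in C# minor, and a dominant seventh chord on that degree is written V7.
With F# in the bass the chord is in third inversion, so the figured bass is 42.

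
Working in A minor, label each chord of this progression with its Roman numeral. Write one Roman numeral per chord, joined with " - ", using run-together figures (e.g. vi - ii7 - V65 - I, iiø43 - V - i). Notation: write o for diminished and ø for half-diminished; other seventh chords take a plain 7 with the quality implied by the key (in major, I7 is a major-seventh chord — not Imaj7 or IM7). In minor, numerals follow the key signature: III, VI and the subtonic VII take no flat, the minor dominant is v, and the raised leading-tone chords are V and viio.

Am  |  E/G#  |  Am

i - V6 - i

Am: minor triad on A = scale degree 1 → i.
E/G#: root E is the dominant; major triad there is V6.
Am: root A is the tonic; minor triad there is i.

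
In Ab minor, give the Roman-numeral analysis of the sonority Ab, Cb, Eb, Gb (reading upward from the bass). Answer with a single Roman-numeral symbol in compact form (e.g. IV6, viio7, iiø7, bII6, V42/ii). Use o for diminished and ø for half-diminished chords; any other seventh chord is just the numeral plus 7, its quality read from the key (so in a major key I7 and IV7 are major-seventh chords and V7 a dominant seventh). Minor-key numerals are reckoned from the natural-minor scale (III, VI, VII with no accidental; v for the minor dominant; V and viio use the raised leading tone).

i7

Stacked in thirds the chord is Ab-Cb-Eb-Gb: a minor seventh chord on Ab.
Ab is scale degree 1 in Ab minor, and a minor seventh chord on that degree is written i7.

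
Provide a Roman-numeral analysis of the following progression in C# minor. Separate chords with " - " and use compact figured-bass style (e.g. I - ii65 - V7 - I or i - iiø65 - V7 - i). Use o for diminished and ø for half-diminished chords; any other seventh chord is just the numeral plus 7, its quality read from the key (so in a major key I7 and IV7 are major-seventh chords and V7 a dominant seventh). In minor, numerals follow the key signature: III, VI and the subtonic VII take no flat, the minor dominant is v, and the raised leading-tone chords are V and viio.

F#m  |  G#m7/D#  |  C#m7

F#m has root F#, degree 4 in C# minor, so iv.
G#m7/D# has root G#, degree 5 in C# minor, so v43.
C#m7: minor seventh chord on C# = scale degree 1 → i7.

iv - v43 - i7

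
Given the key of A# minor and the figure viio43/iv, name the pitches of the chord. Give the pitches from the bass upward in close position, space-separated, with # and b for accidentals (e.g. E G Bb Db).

The slash marks an applied leading-tone chord: viio of iv. In A# minor, iv is D#, so the leading tone to it is C##, a half step below.
Building a fully diminished seventh chord on C## gives C##-E#-G#-B.
The figured bass 43 indicates second inversion, placing the fifth (G#) in the bass: G#-B-C##-E#.

G# B C## E#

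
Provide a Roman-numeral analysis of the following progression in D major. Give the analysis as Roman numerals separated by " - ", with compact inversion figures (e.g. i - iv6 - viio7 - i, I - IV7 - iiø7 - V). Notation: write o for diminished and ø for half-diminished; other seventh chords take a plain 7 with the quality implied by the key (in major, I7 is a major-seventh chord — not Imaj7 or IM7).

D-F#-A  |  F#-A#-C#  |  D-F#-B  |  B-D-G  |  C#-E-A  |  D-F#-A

I - V/vi - vi6 - IV6 - V6 - I

D-F#-A: major triad on D = scale degree 1 → I.
F#-A#-C#: a major triad on F#, the applied dominant of vi → V/vi.
D-F#-B has root B, degree 6 in D major, so vi6.
B-D-G has root G, degree 4 in D major, so IV6.
C#-E-A: root A is the dominant; major triad there is V6.
D-F#-A: root D is the tonic; major triad there is I.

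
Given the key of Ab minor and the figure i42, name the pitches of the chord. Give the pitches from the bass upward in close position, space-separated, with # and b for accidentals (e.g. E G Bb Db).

Gb Ab Cb Eb

The numeral's case and figure indicate a minor seventh chord. In Ab minor its root, scale degree 1, is Ab.
That chord is spelled Ab-Cb-Eb-Gb.
The figured bass 42 indicates third inversion, placing the seventh (Gb) in the bass: Gb-Ab-Cb-Eb.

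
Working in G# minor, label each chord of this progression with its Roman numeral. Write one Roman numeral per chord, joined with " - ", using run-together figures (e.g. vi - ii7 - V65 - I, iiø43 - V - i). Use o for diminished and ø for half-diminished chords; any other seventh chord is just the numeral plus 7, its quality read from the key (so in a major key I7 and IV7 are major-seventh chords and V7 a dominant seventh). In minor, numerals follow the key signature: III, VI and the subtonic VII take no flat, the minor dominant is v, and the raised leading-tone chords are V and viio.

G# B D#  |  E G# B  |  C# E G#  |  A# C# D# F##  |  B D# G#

G#-B-D#: minor triad on G# = scale degree 1 → i.
E-G#-B has root E, degree 6 in G# minor, so VI.
C#-E-G# has root C#, degree 4 in G# minor, so iv.
A#-C#-D#-F## has root D#, degree 5 in G# minor, so V43.
B-D#-G#: root G# is the tonic; minor triad there is i6.

i - VI - iv - V43 - i6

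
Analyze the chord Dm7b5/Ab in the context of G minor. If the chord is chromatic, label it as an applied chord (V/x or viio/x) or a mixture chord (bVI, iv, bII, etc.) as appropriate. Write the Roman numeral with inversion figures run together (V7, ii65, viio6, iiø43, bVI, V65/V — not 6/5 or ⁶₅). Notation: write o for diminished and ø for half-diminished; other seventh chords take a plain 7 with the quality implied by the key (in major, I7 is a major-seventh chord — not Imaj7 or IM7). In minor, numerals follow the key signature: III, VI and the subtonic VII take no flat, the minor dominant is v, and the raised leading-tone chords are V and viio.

The pitches D-F-Ab-C form a half-diminished seventh chord rooted on D.
D sits a half step below Eb (VI in G minor); a diminished chord there is the applied leading-tone chord of VI.
With Ab in the bass the chord is in second inversion, so the figured bass is 43.

viiø43/VI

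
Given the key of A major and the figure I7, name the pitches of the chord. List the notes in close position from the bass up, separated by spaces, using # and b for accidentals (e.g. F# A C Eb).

A C# E G#

In A major, the first degree is A, and the diatonic chord built there is a major seventh chord.
Stacking thirds from A gives A-C#-E-G#.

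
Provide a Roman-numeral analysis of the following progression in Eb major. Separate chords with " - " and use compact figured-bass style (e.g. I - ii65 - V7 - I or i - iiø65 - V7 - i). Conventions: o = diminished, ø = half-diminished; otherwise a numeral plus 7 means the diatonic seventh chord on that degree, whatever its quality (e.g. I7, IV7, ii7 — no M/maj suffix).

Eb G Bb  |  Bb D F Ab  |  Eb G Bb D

Eb-G-Bb: root Eb is the tonic; major triad there is I.
Bb-D-F-Ab: root Bb is the dominant; dominant seventh chord there is V7.
Eb-G-Bb-D has root Eb, degree 1 in Eb major, so I7.

I - V7 - I7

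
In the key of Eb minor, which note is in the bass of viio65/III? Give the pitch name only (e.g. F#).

Ab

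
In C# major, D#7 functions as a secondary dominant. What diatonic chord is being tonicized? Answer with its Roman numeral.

The chord is a dominant seventh chord on D#.
A dominant resolves down a perfect fifth: D# → G#. In C# major, G# is scale degree 5, i.e. V.

V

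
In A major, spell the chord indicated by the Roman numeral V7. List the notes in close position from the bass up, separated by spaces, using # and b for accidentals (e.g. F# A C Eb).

E G# B D

The numeral's case and figure indicate a dominant seventh chord. In A major its root, scale degree 5, is E.
Stacking thirds from E gives E-G#-B-D.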